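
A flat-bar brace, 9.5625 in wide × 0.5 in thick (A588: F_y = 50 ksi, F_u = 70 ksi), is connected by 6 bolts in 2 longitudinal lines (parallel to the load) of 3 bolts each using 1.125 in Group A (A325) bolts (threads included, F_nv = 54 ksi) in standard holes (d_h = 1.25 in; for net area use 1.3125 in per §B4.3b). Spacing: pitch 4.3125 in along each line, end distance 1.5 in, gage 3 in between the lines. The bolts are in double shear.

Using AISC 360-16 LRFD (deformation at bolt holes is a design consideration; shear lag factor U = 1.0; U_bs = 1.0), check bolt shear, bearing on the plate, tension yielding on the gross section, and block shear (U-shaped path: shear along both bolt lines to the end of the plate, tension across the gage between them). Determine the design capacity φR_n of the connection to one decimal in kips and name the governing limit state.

215.2 kips (gross-section yield governs)

Bolt shear: A_b = π(1.125)²/4 = 0.99402 in². φR_n = 0.75 × 54 × 0.99402 × 6 × 2 = 483.1 kips.
Bearing (0.5 in plate, F_u = 70 ksi): end bolts L_c = 1.5 − 1.25/2 = 0.875, R_n = min(1.2×0.875×0.5×70, 2.4×1.125×0.5×70) = 36.75 kips/bolt; interior L_c = 4.3125 − 1.25 = 3.0625, R_n = 94.5 kips/bolt. φR_n = 0.75 × (2×36.75 + 4×94.5) = 338.6 kips.
Tension yield (gross): A_g = 9.5625×0.5 = 4.7813 in². φR_n = 0.90 × 50 × 4.7813 = 215.2 kips.
Block shear: shear path 2×[1.5+2×4.3125] = 2×10.125 in, A_gv = 10.125, A_nv = 2×(10.125 − 2.5×1.3125)×0.5 = 6.8438 in²; tension across gage: (3 − 1×1.3125)×0.5 = 0.84375 in². R_n = min(0.6×70×6.8438, 0.6×50×10.125) + 1.0×70×0.84375 = min(287.44, 303.75) + 59.063 = 346.5 kips. φR_n = 0.75 × 346.5 = 259.9 kips.
Governing: min(483.1, 338.6, 215.2, 259.9) = 215.2 kips → gross-section yield.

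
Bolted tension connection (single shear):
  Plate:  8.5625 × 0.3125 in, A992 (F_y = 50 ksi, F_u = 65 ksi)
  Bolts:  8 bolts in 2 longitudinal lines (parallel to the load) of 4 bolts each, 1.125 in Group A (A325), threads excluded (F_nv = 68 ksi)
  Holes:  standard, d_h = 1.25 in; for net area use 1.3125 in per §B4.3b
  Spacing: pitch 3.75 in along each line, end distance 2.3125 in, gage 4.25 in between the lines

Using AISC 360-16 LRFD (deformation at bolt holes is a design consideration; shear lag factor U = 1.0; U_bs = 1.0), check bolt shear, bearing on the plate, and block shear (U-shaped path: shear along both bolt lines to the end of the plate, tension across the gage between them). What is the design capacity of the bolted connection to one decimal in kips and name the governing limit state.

208.7 kips (block shear governs)

Bolt shear: A_b = π(1.125)²/4 = 0.99402 in². φR_n = 0.75 × 68 × 0.99402 × 8 × 1 = 405.6 kips.
Bearing (0.3125 in plate, F_u = 65 ksi): end bolts L_c = 2.3125 − 1.25/2 = 1.6875, R_n = min(1.2×1.6875×0.3125×65, 2.4×1.125×0.3125×65) = 41.133 kips/bolt; interior L_c = 3.75 − 1.25 = 2.5, R_n = 54.844 kips/bolt. φR_n = 0.75 × (2×41.133 + 6×54.844) = 308.5 kips.
Block shear: shear path 2×[2.3125+3×3.75] = 2×13.5625 in, A_gv = 8.4766, A_nv = 2×(13.5625 − 3.5×1.3125)×0.3125 = 5.6055 in²; tension across gage: (4.25 − 1×1.3125)×0.3125 = 0.91797 in². R_n = min(0.6×65×5.6055, 0.6×50×8.4766) + 1.0×65×0.91797 = min(218.61, 254.3) + 59.668 = 278.28 kips. φR_n = 0.75 × 278.28 = 208.7 kips.
Governing: min(405.6, 308.5, 208.7) = 208.7 kips → block shear.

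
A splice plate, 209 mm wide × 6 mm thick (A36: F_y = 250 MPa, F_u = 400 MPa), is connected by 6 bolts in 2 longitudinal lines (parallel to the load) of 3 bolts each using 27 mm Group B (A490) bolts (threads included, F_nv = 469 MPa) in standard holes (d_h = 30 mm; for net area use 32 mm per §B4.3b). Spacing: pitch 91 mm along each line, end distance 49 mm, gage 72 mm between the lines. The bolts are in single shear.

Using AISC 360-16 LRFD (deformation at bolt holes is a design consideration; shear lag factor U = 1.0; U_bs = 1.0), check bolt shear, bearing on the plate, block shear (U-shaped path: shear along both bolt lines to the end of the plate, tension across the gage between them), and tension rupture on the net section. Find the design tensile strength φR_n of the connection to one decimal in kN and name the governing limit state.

261.0 kN (net-section rupture governs)

Bolt shear: A_b = π(27)²/4 = 572.56 mm². φR_n = 0.75 × 469 × 572.56 × 6 × 1 = 1208.4 kN.
Bearing (6 mm plate, F_u = 400 MPa): end bolts L_c = 49 − 30/2 = 34, R_n = min(1.2×34×6×400, 2.4×27×6×400) = 97.92 kN/bolt; interior L_c = 91 − 30 = 61, R_n = 155.52 kN/bolt. φR_n = 0.75 × (2×97.92 + 4×155.52) = 613.4 kN.
Block shear: shear path 2×[49+2×91] = 2×231 mm, A_gv = 2772, A_nv = 2×(231 − 2.5×32)×6 = 1812 mm²; tension across gage: (72 − 1×32)×6 = 240 mm². R_n = min(0.6×400×1812, 0.6×250×2772) + 1.0×400×240 = min(434.88, 415.8) + 96 = 511.8 kN. φR_n = 0.75 × 511.8 = 383.9 kN.
Tension rupture (net): A_n = (209 − 2×32)×6 = 870 mm² (U = 1.0, A_e = A_n). φR_n = 0.75 × 400 × 870 = 261.0 kN.
Governing: min(1208.4, 613.4, 383.9, 261.0) = 261.0 kN → net-section rupture.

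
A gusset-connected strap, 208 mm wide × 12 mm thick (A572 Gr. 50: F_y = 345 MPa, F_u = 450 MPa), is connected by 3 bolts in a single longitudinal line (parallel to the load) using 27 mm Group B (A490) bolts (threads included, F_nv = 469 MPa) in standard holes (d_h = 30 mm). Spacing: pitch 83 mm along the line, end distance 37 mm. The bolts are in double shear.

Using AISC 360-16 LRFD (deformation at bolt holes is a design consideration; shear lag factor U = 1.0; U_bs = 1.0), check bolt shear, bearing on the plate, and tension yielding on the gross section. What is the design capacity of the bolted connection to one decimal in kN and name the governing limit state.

622.1 kN (bearing governs)

Bolt shear: A_b = π(27)²/4 = 572.56 mm². φR_n = 0.75 × 469 × 572.56 × 3 × 2 = 1208.4 kN.
Bearing (12 mm plate, F_u = 450 MPa): end bolts L_c = 37 − 30/2 = 22, R_n = min(1.2×22×12×450, 2.4×27×12×450) = 142.56 kN/bolt; interior L_c = 83 − 30 = 53, R_n = 343.44 kN/bolt. φR_n = 0.75 × (1×142.56 + 2×343.44) = 622.1 kN.
Tension yield (gross): A_g = 208×12 = 2496 mm². φR_n = 0.90 × 345 × 2496 = 775.0 kN.
Governing: min(1208.4, 622.1, 775.0) = 622.1 kN → bearing.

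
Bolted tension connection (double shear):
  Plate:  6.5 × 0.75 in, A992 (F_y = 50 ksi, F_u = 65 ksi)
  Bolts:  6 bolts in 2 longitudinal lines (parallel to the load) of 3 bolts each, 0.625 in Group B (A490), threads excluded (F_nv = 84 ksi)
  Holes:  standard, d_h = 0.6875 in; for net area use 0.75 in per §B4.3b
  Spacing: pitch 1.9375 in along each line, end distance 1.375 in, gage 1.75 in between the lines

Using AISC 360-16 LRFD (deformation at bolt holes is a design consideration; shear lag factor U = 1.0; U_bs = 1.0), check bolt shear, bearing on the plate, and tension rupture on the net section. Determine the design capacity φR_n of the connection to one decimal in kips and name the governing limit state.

Bolt shear: A_b = π(0.625)²/4 = 0.3068 in². φR_n = 0.75 × 84 × 0.3068 × 6 × 2 = 231.9 kips.
Bearing (0.75 in plate, F_u = 65 ksi): end bolts L_c = 1.375 − 0.6875/2 = 1.03125, R_n = min(1.2×1.03125×0.75×65, 2.4×0.625×0.75×65) = 60.328 kips/bolt; interior L_c = 1.9375 − 0.6875 = 1.25, R_n = 73.125 kips/bolt. φR_n = 0.75 × (2×60.328 + 4×73.125) = 309.9 kips.
Tension rupture (net): A_n = (6.5 − 2×0.75)×0.75 = 3.75 in² (U = 1.0, A_e = A_n). φR_n = 0.75 × 65 × 3.75 = 182.8 kips.
Governing: min(231.9, 309.9, 182.8) = 182.8 kips → net-section rupture.

182.8 kips (net-section rupture governs)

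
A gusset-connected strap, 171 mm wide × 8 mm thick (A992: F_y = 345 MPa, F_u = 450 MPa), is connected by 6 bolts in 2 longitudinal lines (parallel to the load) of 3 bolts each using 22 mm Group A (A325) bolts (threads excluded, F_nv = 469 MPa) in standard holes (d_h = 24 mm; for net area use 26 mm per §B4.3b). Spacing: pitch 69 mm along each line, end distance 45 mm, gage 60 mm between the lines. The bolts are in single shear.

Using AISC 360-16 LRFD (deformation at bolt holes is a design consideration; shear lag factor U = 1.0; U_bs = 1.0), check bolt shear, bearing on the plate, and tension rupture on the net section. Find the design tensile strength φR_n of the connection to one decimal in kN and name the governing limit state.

321.3 kN (net-section rupture governs)

Bolt shear: A_b = π(22)²/4 = 380.13 mm². φR_n = 0.75 × 469 × 380.13 × 6 × 1 = 802.3 kN.
Bearing (8 mm plate, F_u = 450 MPa): end bolts L_c = 45 − 24/2 = 33, R_n = min(1.2×33×8×450, 2.4×22×8×450) = 142.56 kN/bolt; interior L_c = 69 − 24 = 45, R_n = 190.08 kN/bolt. φR_n = 0.75 × (2×142.56 + 4×190.08) = 784.1 kN.
Tension rupture (net): A_n = (171 − 2×26)×8 = 952 mm² (U = 1.0, A_e = A_n). φR_n = 0.75 × 450 × 952 = 321.3 kN.
Governing: min(802.3, 784.1, 321.3) = 321.3 kN → net-section rupture.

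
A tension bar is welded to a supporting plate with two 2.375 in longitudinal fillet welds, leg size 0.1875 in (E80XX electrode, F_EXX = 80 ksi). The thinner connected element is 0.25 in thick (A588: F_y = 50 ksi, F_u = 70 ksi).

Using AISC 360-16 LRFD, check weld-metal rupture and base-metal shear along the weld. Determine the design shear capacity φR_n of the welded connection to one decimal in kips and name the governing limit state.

22.7 kips (weld metal governs)

Weld metal: throat = 0.707×0.1875 = 0.13256 in, L = 2×2.375 = 4.75 in. φR_n = 0.75 × 0.6 × 80 × 0.13256 × 4.75 = 22.7 kips.
Base metal shear (0.25 in plate): yield φR_n = 1.0×0.6×50×0.25×4.75 = 35.6 kips; rupture φR_n = 0.75×0.6×70×0.25×4.75 = 37.4 kips; take 35.6 kips (yield).
Governing: min(22.7, 35.6) = 22.7 kips → weld metal.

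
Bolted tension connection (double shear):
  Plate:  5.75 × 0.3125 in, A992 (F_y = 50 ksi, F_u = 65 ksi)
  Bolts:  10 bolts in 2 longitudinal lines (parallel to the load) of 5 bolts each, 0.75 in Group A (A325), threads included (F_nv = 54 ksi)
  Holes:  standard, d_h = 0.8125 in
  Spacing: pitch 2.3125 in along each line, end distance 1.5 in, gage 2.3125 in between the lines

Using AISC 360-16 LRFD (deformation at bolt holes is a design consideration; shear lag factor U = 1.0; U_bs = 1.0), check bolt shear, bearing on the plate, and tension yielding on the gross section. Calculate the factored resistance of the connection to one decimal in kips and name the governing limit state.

Bolt shear: A_b = π(0.75)²/4 = 0.44179 in². φR_n = 0.75 × 54 × 0.44179 × 10 × 2 = 357.8 kips.
Bearing (0.3125 in plate, F_u = 65 ksi): end bolts L_c = 1.5 − 0.8125/2 = 1.09375, R_n = min(1.2×1.09375×0.3125×65, 2.4×0.75×0.3125×65) = 26.66 kips/bolt; interior L_c = 2.3125 − 0.8125 = 1.5, R_n = 36.563 kips/bolt. φR_n = 0.75 × (2×26.66 + 8×36.563) = 259.4 kips.
Tension yield (gross): A_g = 5.75×0.3125 = 1.7969 in². φR_n = 0.90 × 50 × 1.7969 = 80.9 kips.
Governing: min(357.8, 259.4, 80.9) = 80.9 kips → gross-section yield.

80.9 kips (gross-section yield governs)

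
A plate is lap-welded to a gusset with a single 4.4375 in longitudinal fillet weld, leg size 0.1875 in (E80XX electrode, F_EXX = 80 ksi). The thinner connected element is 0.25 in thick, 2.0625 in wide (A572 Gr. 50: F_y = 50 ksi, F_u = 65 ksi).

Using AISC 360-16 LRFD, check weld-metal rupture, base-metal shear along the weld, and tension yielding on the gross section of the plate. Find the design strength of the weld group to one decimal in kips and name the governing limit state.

21.2 kips (weld metal governs)

Weld metal: throat = 0.707×0.1875 = 0.13256 in, L = 4.4375 in. φR_n = 0.75 × 0.6 × 80 × 0.13256 × 4.4375 = 21.2 kips.
Base metal shear (0.25 in plate): yield φR_n = 1.0×0.6×50×0.25×4.4375 = 33.3 kips; rupture φR_n = 0.75×0.6×65×0.25×4.4375 = 32.4 kips; take 32.4 kips (rupture).
Tension yield (gross): A_g = 2.0625×0.25 = 0.51563 in². φR_n = 0.90 × 50 × 0.51563 = 23.2 kips.
Governing: min(21.2, 32.4, 23.2) = 21.2 kips → weld metal.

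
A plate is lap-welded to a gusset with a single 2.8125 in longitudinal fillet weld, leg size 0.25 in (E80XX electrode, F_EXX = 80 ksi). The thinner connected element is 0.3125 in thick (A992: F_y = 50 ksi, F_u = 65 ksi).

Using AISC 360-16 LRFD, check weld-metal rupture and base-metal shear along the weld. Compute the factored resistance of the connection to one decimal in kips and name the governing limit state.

Weld metal: throat = 0.707×0.25 = 0.17675 in, L = 2.8125 in. φR_n = 0.75 × 0.6 × 80 × 0.17675 × 2.8125 = 17.9 kips.
Base metal shear (0.3125 in plate): yield φR_n = 1.0×0.6×50×0.3125×2.8125 = 26.4 kips; rupture φR_n = 0.75×0.6×65×0.3125×2.8125 = 25.7 kips; take 25.7 kips (rupture).
Governing: min(17.9, 25.7) = 17.9 kips → weld metal.

17.9 kips (weld metal governs)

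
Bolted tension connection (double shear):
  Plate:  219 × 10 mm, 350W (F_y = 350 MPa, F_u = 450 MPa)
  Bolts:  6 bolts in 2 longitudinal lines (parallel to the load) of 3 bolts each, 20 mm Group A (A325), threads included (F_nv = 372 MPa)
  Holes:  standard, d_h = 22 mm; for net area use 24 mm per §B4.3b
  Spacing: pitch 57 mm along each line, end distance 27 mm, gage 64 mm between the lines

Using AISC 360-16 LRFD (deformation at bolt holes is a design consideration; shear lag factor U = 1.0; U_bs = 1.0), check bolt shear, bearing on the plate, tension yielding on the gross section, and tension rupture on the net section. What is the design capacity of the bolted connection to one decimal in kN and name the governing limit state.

Bolt shear: A_b = π(20)²/4 = 314.16 mm². φR_n = 0.75 × 372 × 314.16 × 6 × 2 = 1051.8 kN.
Bearing (10 mm plate, F_u = 450 MPa): end bolts L_c = 27 − 22/2 = 16, R_n = min(1.2×16×10×450, 2.4×20×10×450) = 86.4 kN/bolt; interior L_c = 57 − 22 = 35, R_n = 189 kN/bolt. φR_n = 0.75 × (2×86.4 + 4×189) = 696.6 kN.
Tension yield (gross): A_g = 219×10 = 2190 mm². φR_n = 0.90 × 350 × 2190 = 689.9 kN.
Tension rupture (net): A_n = (219 − 2×24)×10 = 1710 mm² (U = 1.0, A_e = A_n). φR_n = 0.75 × 450 × 1710 = 577.1 kN.
Governing: min(1051.8, 696.6, 689.9, 577.1) = 577.1 kN → net-section rupture.

577.1 kN (net-section rupture governs)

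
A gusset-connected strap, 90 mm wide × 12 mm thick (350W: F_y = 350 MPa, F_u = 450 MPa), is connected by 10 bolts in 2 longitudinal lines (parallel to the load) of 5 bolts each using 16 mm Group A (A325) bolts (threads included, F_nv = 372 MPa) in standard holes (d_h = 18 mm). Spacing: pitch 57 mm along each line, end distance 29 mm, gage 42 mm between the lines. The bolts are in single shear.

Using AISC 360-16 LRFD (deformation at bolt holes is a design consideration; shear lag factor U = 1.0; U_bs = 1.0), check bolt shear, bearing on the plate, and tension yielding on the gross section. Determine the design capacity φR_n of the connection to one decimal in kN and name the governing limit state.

340.2 kN (gross-section yield governs)

Bolt shear: A_b = π(16)²/4 = 201.06 mm². φR_n = 0.75 × 372 × 201.06 × 10 × 1 = 561.0 kN.
Bearing (12 mm plate, F_u = 450 MPa): end bolts L_c = 29 − 18/2 = 20, R_n = min(1.2×20×12×450, 2.4×16×12×450) = 129.6 kN/bolt; interior L_c = 57 − 18 = 39, R_n = 207.36 kN/bolt. φR_n = 0.75 × (2×129.6 + 8×207.36) = 1438.6 kN.
Tension yield (gross): A_g = 90×12 = 1080 mm². φR_n = 0.90 × 350 × 1080 = 340.2 kN.
Governing: min(561.0, 1438.6, 340.2) = 340.2 kN → gross-section yield.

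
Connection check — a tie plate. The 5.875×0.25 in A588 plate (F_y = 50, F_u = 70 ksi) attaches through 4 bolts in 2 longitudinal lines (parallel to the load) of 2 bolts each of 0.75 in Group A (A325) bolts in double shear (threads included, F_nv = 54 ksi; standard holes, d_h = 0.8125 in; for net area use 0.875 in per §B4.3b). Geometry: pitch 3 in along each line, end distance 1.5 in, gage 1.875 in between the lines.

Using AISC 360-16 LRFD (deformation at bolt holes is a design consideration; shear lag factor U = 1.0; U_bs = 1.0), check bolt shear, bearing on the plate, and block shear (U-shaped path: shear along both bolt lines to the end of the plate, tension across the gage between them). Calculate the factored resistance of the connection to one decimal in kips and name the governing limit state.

Bolt shear: A_b = π(0.75)²/4 = 0.44179 in². φR_n = 0.75 × 54 × 0.44179 × 4 × 2 = 143.1 kips.
Bearing (0.25 in plate, F_u = 70 ksi): end bolts L_c = 1.5 − 0.8125/2 = 1.09375, R_n = min(1.2×1.09375×0.25×70, 2.4×0.75×0.25×70) = 22.969 kips/bolt; interior L_c = 3 − 0.8125 = 2.1875, R_n = 31.5 kips/bolt. φR_n = 0.75 × (2×22.969 + 2×31.5) = 81.7 kips.
Block shear: shear path 2×[1.5+1×3] = 2×4.5 in, A_gv = 2.25, A_nv = 2×(4.5 − 1.5×0.875)×0.25 = 1.5938 in²; tension across gage: (1.875 − 1×0.875)×0.25 = 0.25 in². R_n = min(0.6×70×1.5938, 0.6×50×2.25) + 1.0×70×0.25 = min(66.94, 67.5) + 17.5 = 84.44 kips. φR_n = 0.75 × 84.44 = 63.3 kips.
Governing: min(143.1, 81.7, 63.3) = 63.3 kips → block shear.

63.3 kips (block shear governs)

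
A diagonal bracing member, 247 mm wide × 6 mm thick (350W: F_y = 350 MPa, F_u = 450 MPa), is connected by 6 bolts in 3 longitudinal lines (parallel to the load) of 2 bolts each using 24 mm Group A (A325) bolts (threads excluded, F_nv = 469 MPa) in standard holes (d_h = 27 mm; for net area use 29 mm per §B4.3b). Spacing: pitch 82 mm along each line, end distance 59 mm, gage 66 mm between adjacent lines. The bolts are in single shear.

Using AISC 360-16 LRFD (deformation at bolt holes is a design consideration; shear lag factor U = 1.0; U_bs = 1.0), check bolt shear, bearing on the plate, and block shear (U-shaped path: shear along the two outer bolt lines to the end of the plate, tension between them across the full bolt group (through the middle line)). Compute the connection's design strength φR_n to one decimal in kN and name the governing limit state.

386.8 kN (block shear governs)

Bolt shear: A_b = π(24)²/4 = 452.39 mm². φR_n = 0.75 × 469 × 452.39 × 6 × 1 = 954.8 kN.
Bearing (6 mm plate, F_u = 450 MPa): end bolts L_c = 59 − 27/2 = 45.5, R_n = min(1.2×45.5×6×450, 2.4×24×6×450) = 147.42 kN/bolt; interior L_c = 82 − 27 = 55, R_n = 155.52 kN/bolt. φR_n = 0.75 × (3×147.42 + 3×155.52) = 681.6 kN.
Block shear: shear path 2×[59+1×82] = 2×141 mm, A_gv = 1692, A_nv = 2×(141 − 1.5×29)×6 = 1170 mm²; tension across gage: (132 − 2×29)×6 = 444 mm². R_n = min(0.6×450×1170, 0.6×350×1692) + 1.0×450×444 = min(315.9, 355.32) + 199.8 = 515.7 kN. φR_n = 0.75 × 515.7 = 386.8 kN.
Governing: min(954.8, 681.6, 386.8) = 386.8 kN → block shear.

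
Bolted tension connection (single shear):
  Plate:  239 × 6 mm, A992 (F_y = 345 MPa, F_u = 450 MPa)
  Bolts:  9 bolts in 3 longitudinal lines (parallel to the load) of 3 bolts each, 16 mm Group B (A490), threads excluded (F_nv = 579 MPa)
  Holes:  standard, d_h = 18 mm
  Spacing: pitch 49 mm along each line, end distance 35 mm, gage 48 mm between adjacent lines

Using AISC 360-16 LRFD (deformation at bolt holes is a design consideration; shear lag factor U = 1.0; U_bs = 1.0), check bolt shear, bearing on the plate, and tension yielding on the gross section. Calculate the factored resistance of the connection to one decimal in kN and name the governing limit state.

Bolt shear: A_b = π(16)²/4 = 201.06 mm². φR_n = 0.75 × 579 × 201.06 × 9 × 1 = 785.8 kN.
Bearing (6 mm plate, F_u = 450 MPa): end bolts L_c = 35 − 18/2 = 26, R_n = min(1.2×26×6×450, 2.4×16×6×450) = 84.24 kN/bolt; interior L_c = 49 − 18 = 31, R_n = 100.44 kN/bolt. φR_n = 0.75 × (3×84.24 + 6×100.44) = 641.5 kN.
Tension yield (gross): A_g = 239×6 = 1434 mm². φR_n = 0.90 × 345 × 1434 = 445.3 kN.
Governing: min(785.8, 641.5, 445.3) = 445.3 kN → gross-section yield.

445.3 kN (gross-section yield governs)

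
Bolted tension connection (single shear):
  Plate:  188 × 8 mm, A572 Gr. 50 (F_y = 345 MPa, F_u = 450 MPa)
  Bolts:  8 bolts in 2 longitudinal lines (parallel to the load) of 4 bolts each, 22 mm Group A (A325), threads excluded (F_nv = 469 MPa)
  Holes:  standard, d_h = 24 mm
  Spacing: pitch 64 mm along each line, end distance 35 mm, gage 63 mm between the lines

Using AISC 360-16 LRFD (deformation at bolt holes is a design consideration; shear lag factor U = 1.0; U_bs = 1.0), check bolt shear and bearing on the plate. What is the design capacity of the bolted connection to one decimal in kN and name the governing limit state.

Bolt shear: A_b = π(22)²/4 = 380.13 mm². φR_n = 0.75 × 469 × 380.13 × 8 × 1 = 1069.7 kN.
Bearing (8 mm plate, F_u = 450 MPa): end bolts L_c = 35 − 24/2 = 23, R_n = min(1.2×23×8×450, 2.4×22×8×450) = 99.36 kN/bolt; interior L_c = 64 − 24 = 40, R_n = 172.8 kN/bolt. φR_n = 0.75 × (2×99.36 + 6×172.8) = 926.6 kN.
Governing: min(1069.7, 926.6) = 926.6 kN → bearing.

926.6 kN (bearing governs)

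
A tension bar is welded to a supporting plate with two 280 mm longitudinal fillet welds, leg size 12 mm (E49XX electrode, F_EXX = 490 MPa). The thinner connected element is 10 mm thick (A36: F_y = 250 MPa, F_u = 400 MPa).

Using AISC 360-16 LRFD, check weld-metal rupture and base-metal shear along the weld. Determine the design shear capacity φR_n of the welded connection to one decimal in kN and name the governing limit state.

Weld metal: throat = 0.707×12 = 8.484 mm, L = 2×280 = 560 mm. φR_n = 0.75 × 0.6 × 490 × 8.484 × 560 = 1047.6 kN.
Base metal shear (10 mm plate): yield φR_n = 1.0×0.6×250×10×560 = 840.0 kN; rupture φR_n = 0.75×0.6×400×10×560 = 1008.0 kN; take 840.0 kN (yield).
Governing: min(1047.6, 840.0) = 840.0 kN → base-metal shear.

840.0 kN (base-metal shear governs)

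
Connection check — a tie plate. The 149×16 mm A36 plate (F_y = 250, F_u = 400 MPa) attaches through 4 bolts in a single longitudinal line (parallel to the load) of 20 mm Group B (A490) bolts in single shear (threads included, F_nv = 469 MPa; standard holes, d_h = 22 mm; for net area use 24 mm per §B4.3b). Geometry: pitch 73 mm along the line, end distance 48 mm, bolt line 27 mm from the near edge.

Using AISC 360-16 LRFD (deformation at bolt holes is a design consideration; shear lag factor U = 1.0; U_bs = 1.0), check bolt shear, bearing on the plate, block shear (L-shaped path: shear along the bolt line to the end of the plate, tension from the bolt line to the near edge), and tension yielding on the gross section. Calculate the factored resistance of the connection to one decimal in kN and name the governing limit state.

442.0 kN (bolt shear governs)

Bolt shear: A_b = π(20)²/4 = 314.16 mm². φR_n = 0.75 × 469 × 314.16 × 4 × 1 = 442.0 kN.
Bearing (16 mm plate, F_u = 400 MPa): end bolts L_c = 48 − 22/2 = 37, R_n = min(1.2×37×16×400, 2.4×20×16×400) = 284.16 kN/bolt; interior L_c = 73 − 22 = 51, R_n = 307.2 kN/bolt. φR_n = 0.75 × (1×284.16 + 3×307.2) = 904.3 kN.
Block shear: shear path 1×[48+3×73] = 1×267 mm, A_gv = 4272, A_nv = 1×(267 − 3.5×24)×16 = 2928 mm²; tension to near edge: (27 − 0.5×24)×16 = 240 mm². R_n = min(0.6×400×2928, 0.6×250×4272) + 1.0×400×240 = min(702.72, 640.8) + 96 = 736.8 kN. φR_n = 0.75 × 736.8 = 552.6 kN.
Tension yield (gross): A_g = 149×16 = 2384 mm². φR_n = 0.90 × 250 × 2384 = 536.4 kN.
Governing: min(442.0, 904.3, 552.6, 536.4) = 442.0 kN → bolt shear.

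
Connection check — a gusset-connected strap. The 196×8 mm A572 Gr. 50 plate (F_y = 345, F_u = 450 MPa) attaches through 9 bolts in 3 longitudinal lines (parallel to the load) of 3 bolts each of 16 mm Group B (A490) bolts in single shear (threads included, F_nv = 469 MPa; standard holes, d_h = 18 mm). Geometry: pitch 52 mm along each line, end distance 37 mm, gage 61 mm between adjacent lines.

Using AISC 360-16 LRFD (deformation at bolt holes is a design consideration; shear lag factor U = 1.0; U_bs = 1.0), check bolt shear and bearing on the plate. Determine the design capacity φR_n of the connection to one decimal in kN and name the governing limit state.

Bolt shear: A_b = π(16)²/4 = 201.06 mm². φR_n = 0.75 × 469 × 201.06 × 9 × 1 = 636.5 kN.
Bearing (8 mm plate, F_u = 450 MPa): end bolts L_c = 37 − 18/2 = 28, R_n = min(1.2×28×8×450, 2.4×16×8×450) = 120.96 kN/bolt; interior L_c = 52 − 18 = 34, R_n = 138.24 kN/bolt. φR_n = 0.75 × (3×120.96 + 6×138.24) = 894.2 kN.
Governing: min(636.5, 894.2) = 636.5 kN → bolt shear.

636.5 kN (bolt shear governs)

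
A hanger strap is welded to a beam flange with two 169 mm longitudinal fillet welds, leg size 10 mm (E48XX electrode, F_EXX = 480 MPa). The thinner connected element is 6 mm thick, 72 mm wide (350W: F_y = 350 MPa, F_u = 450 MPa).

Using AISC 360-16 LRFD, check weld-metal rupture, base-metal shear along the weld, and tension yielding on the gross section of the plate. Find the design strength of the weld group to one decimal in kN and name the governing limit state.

136.1 kN (gross-section yield governs)

Weld metal: throat = 0.707×10 = 7.07 mm, L = 2×169 = 338 mm. φR_n = 0.75 × 0.6 × 480 × 7.07 × 338 = 516.2 kN.
Base metal shear (6 mm plate): yield φR_n = 1.0×0.6×350×6×338 = 425.9 kN; rupture φR_n = 0.75×0.6×450×6×338 = 410.7 kN; take 410.7 kN (rupture).
Tension yield (gross): A_g = 72×6 = 432 mm². φR_n = 0.90 × 350 × 432 = 136.1 kN.
Governing: min(516.2, 410.7, 136.1) = 136.1 kN → gross-section yield.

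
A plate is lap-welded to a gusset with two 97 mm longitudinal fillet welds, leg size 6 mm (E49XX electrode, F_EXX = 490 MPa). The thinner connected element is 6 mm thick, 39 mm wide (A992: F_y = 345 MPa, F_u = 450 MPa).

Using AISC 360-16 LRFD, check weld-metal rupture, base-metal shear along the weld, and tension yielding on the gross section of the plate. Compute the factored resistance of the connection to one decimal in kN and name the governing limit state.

72.7 kN (gross-section yield governs)

Weld metal: throat = 0.707×6 = 4.242 mm, L = 2×97 = 194 mm. φR_n = 0.75 × 0.6 × 490 × 4.242 × 194 = 181.5 kN.
Base metal shear (6 mm plate): yield φR_n = 1.0×0.6×345×6×194 = 240.9 kN; rupture φR_n = 0.75×0.6×450×6×194 = 235.7 kN; take 235.7 kN (rupture).
Tension yield (gross): A_g = 39×6 = 234 mm². φR_n = 0.90 × 345 × 234 = 72.7 kN.
Governing: min(181.5, 235.7, 72.7) = 72.7 kN → gross-section yield.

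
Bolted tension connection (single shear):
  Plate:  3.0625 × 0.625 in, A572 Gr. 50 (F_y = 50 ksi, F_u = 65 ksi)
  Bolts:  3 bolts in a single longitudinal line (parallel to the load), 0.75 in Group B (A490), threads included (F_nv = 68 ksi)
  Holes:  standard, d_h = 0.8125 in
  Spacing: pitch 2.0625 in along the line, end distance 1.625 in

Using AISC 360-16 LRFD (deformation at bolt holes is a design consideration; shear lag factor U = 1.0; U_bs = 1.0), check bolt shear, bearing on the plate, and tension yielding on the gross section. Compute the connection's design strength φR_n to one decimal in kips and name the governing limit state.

Bolt shear: A_b = π(0.75)²/4 = 0.44179 in². φR_n = 0.75 × 68 × 0.44179 × 3 × 1 = 67.6 kips.
Bearing (0.625 in plate, F_u = 65 ksi): end bolts L_c = 1.625 − 0.8125/2 = 1.21875, R_n = min(1.2×1.21875×0.625×65, 2.4×0.75×0.625×65) = 59.414 kips/bolt; interior L_c = 2.0625 − 0.8125 = 1.25, R_n = 60.938 kips/bolt. φR_n = 0.75 × (1×59.414 + 2×60.938) = 136.0 kips.
Tension yield (gross): A_g = 3.0625×0.625 = 1.9141 in². φR_n = 0.90 × 50 × 1.9141 = 86.1 kips.
Governing: min(67.6, 136.0, 86.1) = 67.6 kips → bolt shear.

67.6 kips (bolt shear governs)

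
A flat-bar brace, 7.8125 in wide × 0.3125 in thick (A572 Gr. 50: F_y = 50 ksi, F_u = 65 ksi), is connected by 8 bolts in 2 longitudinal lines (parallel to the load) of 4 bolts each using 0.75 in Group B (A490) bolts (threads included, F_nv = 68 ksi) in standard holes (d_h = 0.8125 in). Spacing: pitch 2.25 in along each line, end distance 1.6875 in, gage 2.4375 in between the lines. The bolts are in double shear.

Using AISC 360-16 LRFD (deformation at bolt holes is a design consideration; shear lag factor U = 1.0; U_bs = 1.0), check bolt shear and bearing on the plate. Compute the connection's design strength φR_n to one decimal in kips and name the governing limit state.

204.5 kips (bearing governs)

Bolt shear: A_b = π(0.75)²/4 = 0.44179 in². φR_n = 0.75 × 68 × 0.44179 × 8 × 2 = 360.5 kips.
Bearing (0.3125 in plate, F_u = 65 ksi): end bolts L_c = 1.6875 − 0.8125/2 = 1.28125, R_n = min(1.2×1.28125×0.3125×65, 2.4×0.75×0.3125×65) = 31.23 kips/bolt; interior L_c = 2.25 − 0.8125 = 1.4375, R_n = 35.039 kips/bolt. φR_n = 0.75 × (2×31.23 + 6×35.039) = 204.5 kips.
Governing: min(360.5, 204.5) = 204.5 kips → bearing.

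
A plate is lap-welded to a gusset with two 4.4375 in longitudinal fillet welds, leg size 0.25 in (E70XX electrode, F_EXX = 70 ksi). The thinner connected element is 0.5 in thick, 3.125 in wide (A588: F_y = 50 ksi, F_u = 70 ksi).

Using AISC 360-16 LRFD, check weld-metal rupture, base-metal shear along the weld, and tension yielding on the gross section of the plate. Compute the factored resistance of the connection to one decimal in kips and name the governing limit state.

Weld metal: throat = 0.707×0.25 = 0.17675 in, L = 2×4.4375 = 8.875 in. φR_n = 0.75 × 0.6 × 70 × 0.17675 × 8.875 = 49.4 kips.
Base metal shear (0.5 in plate): yield φR_n = 1.0×0.6×50×0.5×8.875 = 133.1 kips; rupture φR_n = 0.75×0.6×70×0.5×8.875 = 139.8 kips; take 133.1 kips (yield).
Tension yield (gross): A_g = 3.125×0.5 = 1.5625 in². φR_n = 0.90 × 50 × 1.5625 = 70.3 kips.
Governing: min(49.4, 133.1, 70.3) = 49.4 kips → weld metal.

49.4 kips (weld metal governs)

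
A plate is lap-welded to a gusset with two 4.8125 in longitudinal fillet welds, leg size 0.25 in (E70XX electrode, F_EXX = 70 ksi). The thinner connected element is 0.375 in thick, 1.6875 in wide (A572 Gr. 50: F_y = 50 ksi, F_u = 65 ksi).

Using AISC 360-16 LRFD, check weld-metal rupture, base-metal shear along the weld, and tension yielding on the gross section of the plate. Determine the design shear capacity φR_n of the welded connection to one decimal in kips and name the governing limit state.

Weld metal: throat = 0.707×0.25 = 0.17675 in, L = 2×4.8125 = 9.625 in. φR_n = 0.75 × 0.6 × 70 × 0.17675 × 9.625 = 53.6 kips.
Base metal shear (0.375 in plate): yield φR_n = 1.0×0.6×50×0.375×9.625 = 108.3 kips; rupture φR_n = 0.75×0.6×65×0.375×9.625 = 105.6 kips; take 105.6 kips (rupture).
Tension yield (gross): A_g = 1.6875×0.375 = 0.63281 in². φR_n = 0.90 × 50 × 0.63281 = 28.5 kips.
Governing: min(53.6, 105.6, 28.5) = 28.5 kips → gross-section yield.

28.5 kips (gross-section yield governs)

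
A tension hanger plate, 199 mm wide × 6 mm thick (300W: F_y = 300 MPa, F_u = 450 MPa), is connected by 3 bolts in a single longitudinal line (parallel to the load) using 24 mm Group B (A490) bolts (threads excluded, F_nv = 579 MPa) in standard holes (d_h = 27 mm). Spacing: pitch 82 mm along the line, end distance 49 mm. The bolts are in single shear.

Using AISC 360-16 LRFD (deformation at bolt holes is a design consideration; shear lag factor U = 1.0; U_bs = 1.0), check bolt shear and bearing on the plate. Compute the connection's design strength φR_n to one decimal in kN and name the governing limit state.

Bolt shear: A_b = π(24)²/4 = 452.39 mm². φR_n = 0.75 × 579 × 452.39 × 3 × 1 = 589.4 kN.
Bearing (6 mm plate, F_u = 450 MPa): end bolts L_c = 49 − 27/2 = 35.5, R_n = min(1.2×35.5×6×450, 2.4×24×6×450) = 115.02 kN/bolt; interior L_c = 82 − 27 = 55, R_n = 155.52 kN/bolt. φR_n = 0.75 × (1×115.02 + 2×155.52) = 319.5 kN.
Governing: min(589.4, 319.5) = 319.5 kN → bearing.

319.5 kN (bearing governs)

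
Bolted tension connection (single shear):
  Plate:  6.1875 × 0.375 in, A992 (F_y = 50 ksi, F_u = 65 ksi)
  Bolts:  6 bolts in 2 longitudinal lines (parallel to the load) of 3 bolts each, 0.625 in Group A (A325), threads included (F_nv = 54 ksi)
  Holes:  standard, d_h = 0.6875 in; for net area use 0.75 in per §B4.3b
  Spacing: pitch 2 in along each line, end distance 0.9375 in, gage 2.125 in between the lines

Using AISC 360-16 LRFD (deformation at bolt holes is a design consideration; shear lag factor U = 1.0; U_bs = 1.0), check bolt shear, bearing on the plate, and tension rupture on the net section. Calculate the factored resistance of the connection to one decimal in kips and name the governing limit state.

74.6 kips (bolt shear governs)

Bolt shear: A_b = π(0.625)²/4 = 0.3068 in². φR_n = 0.75 × 54 × 0.3068 × 6 × 1 = 74.6 kips.
Bearing (0.375 in plate, F_u = 65 ksi): end bolts L_c = 0.9375 − 0.6875/2 = 0.59375, R_n = min(1.2×0.59375×0.375×65, 2.4×0.625×0.375×65) = 17.367 kips/bolt; interior L_c = 2 − 0.6875 = 1.3125, R_n = 36.563 kips/bolt. φR_n = 0.75 × (2×17.367 + 4×36.563) = 135.7 kips.
Tension rupture (net): A_n = (6.1875 − 2×0.75)×0.375 = 1.7578 in² (U = 1.0, A_e = A_n). φR_n = 0.75 × 65 × 1.7578 = 85.7 kips.
Governing: min(74.6, 135.7, 85.7) = 74.6 kips → bolt shear.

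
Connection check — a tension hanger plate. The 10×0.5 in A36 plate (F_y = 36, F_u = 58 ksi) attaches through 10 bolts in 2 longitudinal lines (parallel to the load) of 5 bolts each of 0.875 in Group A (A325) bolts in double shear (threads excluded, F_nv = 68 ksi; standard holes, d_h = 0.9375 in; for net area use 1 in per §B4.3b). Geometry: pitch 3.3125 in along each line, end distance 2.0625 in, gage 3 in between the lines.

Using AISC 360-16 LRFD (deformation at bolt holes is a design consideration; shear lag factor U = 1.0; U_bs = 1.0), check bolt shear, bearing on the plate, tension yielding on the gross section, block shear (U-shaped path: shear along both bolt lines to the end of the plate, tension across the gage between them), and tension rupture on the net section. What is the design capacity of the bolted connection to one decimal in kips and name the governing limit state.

Bolt shear: A_b = π(0.875)²/4 = 0.60132 in². φR_n = 0.75 × 68 × 0.60132 × 10 × 2 = 613.3 kips.
Bearing (0.5 in plate, F_u = 58 ksi): end bolts L_c = 2.0625 − 0.9375/2 = 1.59375, R_n = min(1.2×1.59375×0.5×58, 2.4×0.875×0.5×58) = 55.463 kips/bolt; interior L_c = 3.3125 − 0.9375 = 2.375, R_n = 60.9 kips/bolt. φR_n = 0.75 × (2×55.463 + 8×60.9) = 448.6 kips.
Tension yield (gross): A_g = 10×0.5 = 5 in². φR_n = 0.90 × 36 × 5 = 162.0 kips.
Block shear: shear path 2×[2.0625+4×3.3125] = 2×15.3125 in, A_gv = 15.313, A_nv = 2×(15.3125 − 4.5×1)×0.5 = 10.813 in²; tension across gage: (3 − 1×1)×0.5 = 1 in². R_n = min(0.6×58×10.813, 0.6×36×15.313) + 1.0×58×1 = min(376.29, 330.76) + 58 = 388.76 kips. φR_n = 0.75 × 388.76 = 291.6 kips.
Tension rupture (net): A_n = (10 − 2×1)×0.5 = 4 in² (U = 1.0, A_e = A_n). φR_n = 0.75 × 58 × 4 = 174.0 kips.
Governing: min(613.3, 448.6, 162.0, 291.6, 174.0) = 162.0 kips → gross-section yield.

162.0 kips (gross-section yield governs)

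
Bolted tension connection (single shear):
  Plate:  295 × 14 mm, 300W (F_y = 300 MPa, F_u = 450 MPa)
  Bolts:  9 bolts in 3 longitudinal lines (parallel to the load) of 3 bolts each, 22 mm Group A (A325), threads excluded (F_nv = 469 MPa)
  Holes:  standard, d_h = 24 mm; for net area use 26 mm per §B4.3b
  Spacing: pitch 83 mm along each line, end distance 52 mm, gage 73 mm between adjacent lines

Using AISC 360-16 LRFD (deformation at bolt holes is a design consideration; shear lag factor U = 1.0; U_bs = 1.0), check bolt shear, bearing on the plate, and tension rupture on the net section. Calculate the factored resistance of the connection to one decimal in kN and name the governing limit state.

Bolt shear: A_b = π(22)²/4 = 380.13 mm². φR_n = 0.75 × 469 × 380.13 × 9 × 1 = 1203.4 kN.
Bearing (14 mm plate, F_u = 450 MPa): end bolts L_c = 52 − 24/2 = 40, R_n = min(1.2×40×14×450, 2.4×22×14×450) = 302.4 kN/bolt; interior L_c = 83 − 24 = 59, R_n = 332.64 kN/bolt. φR_n = 0.75 × (3×302.4 + 6×332.64) = 2177.3 kN.
Tension rupture (net): A_n = (295 − 3×26)×14 = 3038 mm² (U = 1.0, A_e = A_n). φR_n = 0.75 × 450 × 3038 = 1025.3 kN.
Governing: min(1203.4, 2177.3, 1025.3) = 1025.3 kN → net-section rupture.

1025.3 kN (net-section rupture governs)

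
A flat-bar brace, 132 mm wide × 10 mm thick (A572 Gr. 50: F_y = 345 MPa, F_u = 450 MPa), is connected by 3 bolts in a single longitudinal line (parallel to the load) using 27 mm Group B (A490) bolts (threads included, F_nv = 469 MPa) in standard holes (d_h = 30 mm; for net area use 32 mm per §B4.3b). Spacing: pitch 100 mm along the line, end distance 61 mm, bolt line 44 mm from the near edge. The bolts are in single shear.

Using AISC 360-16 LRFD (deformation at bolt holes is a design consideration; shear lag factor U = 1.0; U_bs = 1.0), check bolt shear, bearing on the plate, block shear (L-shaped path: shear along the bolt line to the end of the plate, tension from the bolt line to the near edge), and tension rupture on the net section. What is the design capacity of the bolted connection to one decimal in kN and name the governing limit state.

Bolt shear: A_b = π(27)²/4 = 572.56 mm². φR_n = 0.75 × 469 × 572.56 × 3 × 1 = 604.2 kN.
Bearing (10 mm plate, F_u = 450 MPa): end bolts L_c = 61 − 30/2 = 46, R_n = min(1.2×46×10×450, 2.4×27×10×450) = 248.4 kN/bolt; interior L_c = 100 − 30 = 70, R_n = 291.6 kN/bolt. φR_n = 0.75 × (1×248.4 + 2×291.6) = 623.7 kN.
Block shear: shear path 1×[61+2×100] = 1×261 mm, A_gv = 2610, A_nv = 1×(261 − 2.5×32)×10 = 1810 mm²; tension to near edge: (44 − 0.5×32)×10 = 280 mm². R_n = min(0.6×450×1810, 0.6×345×2610) + 1.0×450×280 = min(488.7, 540.27) + 126 = 614.7 kN. φR_n = 0.75 × 614.7 = 461.0 kN.
Tension rupture (net): A_n = (132 − 1×32)×10 = 1000 mm² (U = 1.0, A_e = A_n). φR_n = 0.75 × 450 × 1000 = 337.5 kN.
Governing: min(604.2, 623.7, 461.0, 337.5) = 337.5 kN → net-section rupture.

337.5 kN (net-section rupture governs)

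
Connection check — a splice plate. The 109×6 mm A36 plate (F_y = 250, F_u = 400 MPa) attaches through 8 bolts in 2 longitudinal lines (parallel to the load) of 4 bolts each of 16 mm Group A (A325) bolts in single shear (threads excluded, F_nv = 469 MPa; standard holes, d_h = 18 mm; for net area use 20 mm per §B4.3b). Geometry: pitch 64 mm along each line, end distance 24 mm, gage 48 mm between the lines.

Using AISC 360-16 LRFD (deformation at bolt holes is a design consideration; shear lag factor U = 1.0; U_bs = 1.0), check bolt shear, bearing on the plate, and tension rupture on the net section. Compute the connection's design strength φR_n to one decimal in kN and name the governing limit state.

124.2 kN (net-section rupture governs)

Bolt shear: A_b = π(16)²/4 = 201.06 mm². φR_n = 0.75 × 469 × 201.06 × 8 × 1 = 565.8 kN.
Bearing (6 mm plate, F_u = 400 MPa): end bolts L_c = 24 − 18/2 = 15, R_n = min(1.2×15×6×400, 2.4×16×6×400) = 43.2 kN/bolt; interior L_c = 64 − 18 = 46, R_n = 92.16 kN/bolt. φR_n = 0.75 × (2×43.2 + 6×92.16) = 479.5 kN.
Tension rupture (net): A_n = (109 − 2×20)×6 = 414 mm² (U = 1.0, A_e = A_n). φR_n = 0.75 × 400 × 414 = 124.2 kN.
Governing: min(565.8, 479.5, 124.2) = 124.2 kN → net-section rupture.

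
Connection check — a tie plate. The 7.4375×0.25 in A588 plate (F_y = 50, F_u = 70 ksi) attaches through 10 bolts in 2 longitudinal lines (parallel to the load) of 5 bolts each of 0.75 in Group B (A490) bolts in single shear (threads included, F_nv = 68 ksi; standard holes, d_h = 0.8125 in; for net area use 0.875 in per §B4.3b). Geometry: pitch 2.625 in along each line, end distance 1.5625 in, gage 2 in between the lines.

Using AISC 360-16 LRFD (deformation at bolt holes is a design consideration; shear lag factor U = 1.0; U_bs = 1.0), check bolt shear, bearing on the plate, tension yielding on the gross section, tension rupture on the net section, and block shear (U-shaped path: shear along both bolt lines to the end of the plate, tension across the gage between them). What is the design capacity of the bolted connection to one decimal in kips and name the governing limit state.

Bolt shear: A_b = π(0.75)²/4 = 0.44179 in². φR_n = 0.75 × 68 × 0.44179 × 10 × 1 = 225.3 kips.
Bearing (0.25 in plate, F_u = 70 ksi): end bolts L_c = 1.5625 − 0.8125/2 = 1.15625, R_n = min(1.2×1.15625×0.25×70, 2.4×0.75×0.25×70) = 24.281 kips/bolt; interior L_c = 2.625 − 0.8125 = 1.8125, R_n = 31.5 kips/bolt. φR_n = 0.75 × (2×24.281 + 8×31.5) = 225.4 kips.
Tension yield (gross): A_g = 7.4375×0.25 = 1.8594 in². φR_n = 0.90 × 50 × 1.8594 = 83.7 kips.
Tension rupture (net): A_n = (7.4375 − 2×0.875)×0.25 = 1.4219 in² (U = 1.0, A_e = A_n). φR_n = 0.75 × 70 × 1.4219 = 74.6 kips.
Block shear: shear path 2×[1.5625+4×2.625] = 2×12.0625 in, A_gv = 6.0313, A_nv = 2×(12.0625 − 4.5×0.875)×0.25 = 4.0625 in²; tension across gage: (2 − 1×0.875)×0.25 = 0.28125 in². R_n = min(0.6×70×4.0625, 0.6×50×6.0313) + 1.0×70×0.28125 = min(170.63, 180.94) + 19.688 = 190.32 kips. φR_n = 0.75 × 190.32 = 142.7 kips.
Governing: min(225.3, 225.4, 83.7, 74.6, 142.7) = 74.6 kips → net-section rupture.

74.6 kips (net-section rupture governs)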